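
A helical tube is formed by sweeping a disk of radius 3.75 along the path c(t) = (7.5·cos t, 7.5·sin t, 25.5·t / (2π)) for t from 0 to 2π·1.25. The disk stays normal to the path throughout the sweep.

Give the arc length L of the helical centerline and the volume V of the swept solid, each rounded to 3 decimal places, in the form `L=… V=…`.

2πR = 2π·7.5 = 47.123890
per-turn = √(47.123890² + 25.5²) = √(2220.6610 + 650.25) = √2870.9110 = 53.580883
L = 1.25 × 53.580883 = 66.976103
V = π·3.75² × L = 44.178647 × 66.976103 = 2958.913607

L=66.976 V=2958.914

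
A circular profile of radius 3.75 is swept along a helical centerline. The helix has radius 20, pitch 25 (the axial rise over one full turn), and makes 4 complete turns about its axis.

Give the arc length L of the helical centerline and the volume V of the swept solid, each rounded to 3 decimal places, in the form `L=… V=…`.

2πR = 2π·20 = 125.663706
per-turn = √(125.663706² + 25²) = √(15791.3670 + 625) = √16416.3670 = 128.126371
L = 4 × 128.126371 = 512.505486
V = π·3.75² × L = 44.178647 × 512.505486 = 22641.798771

L=512.505 V=22641.799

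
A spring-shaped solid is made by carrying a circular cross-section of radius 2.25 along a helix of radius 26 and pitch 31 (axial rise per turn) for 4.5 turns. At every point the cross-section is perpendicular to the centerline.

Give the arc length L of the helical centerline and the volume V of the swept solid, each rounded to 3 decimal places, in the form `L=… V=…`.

2πR = 2π·26 = 163.362818
per-turn = √(163.362818² + 31²) = √(26687.4103 + 961) = √27648.4103 = 166.278111
L = 4.5 × 166.278111 = 748.251501
V = π·2.25² × L = 15.904313 × 748.251501 = 11900.425930

L=748.252 V=11900.426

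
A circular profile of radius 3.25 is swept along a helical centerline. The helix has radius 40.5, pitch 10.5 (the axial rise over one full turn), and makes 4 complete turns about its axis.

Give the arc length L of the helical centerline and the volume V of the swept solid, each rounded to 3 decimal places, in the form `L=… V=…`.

L=1018.742 V=33804.995

2πR = 2π·40.5 = 254.469005
per-turn = √(254.469005² + 10.5²) = √(64754.4745 + 110.25) = √64864.7245 = 254.685540
L = 4 × 254.685540 = 1018.742161
V = π·3.25² × L = 33.183072 × 1018.742161 = 33804.994905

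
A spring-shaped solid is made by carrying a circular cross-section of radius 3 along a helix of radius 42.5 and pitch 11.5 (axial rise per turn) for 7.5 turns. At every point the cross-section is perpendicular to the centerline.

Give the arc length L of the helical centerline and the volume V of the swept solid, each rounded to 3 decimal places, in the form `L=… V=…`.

L=2004.622 V=56679.342

2πR = 2π·42.5 = 267.035376
per-turn = √(267.035376² + 11.5²) = √(71307.8918 + 132.25) = √71440.1418 = 267.282887
L = 7.5 × 267.282887 = 2004.621654
V = π·3² × L = 28.274334 × 2004.621654 = 56679.341956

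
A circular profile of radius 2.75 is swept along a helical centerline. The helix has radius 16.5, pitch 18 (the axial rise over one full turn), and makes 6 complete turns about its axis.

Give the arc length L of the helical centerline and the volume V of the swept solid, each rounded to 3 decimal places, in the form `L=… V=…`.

L=631.341 V=14999.595

2πR = 2π·16.5 = 103.672558
per-turn = √(103.672558² + 18²) = √(10747.9992 + 324) = √11071.9992 = 105.223568
L = 6 × 105.223568 = 631.341406
V = π·2.75² × L = 23.758294 × 631.341406 = 14999.595018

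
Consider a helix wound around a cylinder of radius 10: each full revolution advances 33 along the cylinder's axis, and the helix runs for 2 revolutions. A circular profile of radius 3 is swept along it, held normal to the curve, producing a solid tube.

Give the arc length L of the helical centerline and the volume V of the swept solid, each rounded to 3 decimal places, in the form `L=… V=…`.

L=141.941 V=4013.299

2πR = 2π·10 = 62.831853
per-turn = √(62.831853² + 33²) = √(3947.8418 + 1089) = √5036.8418 = 70.970711
L = 2 × 70.970711 = 141.941421
V = π·3² × L = 28.274334 × 141.941421 = 4013.299134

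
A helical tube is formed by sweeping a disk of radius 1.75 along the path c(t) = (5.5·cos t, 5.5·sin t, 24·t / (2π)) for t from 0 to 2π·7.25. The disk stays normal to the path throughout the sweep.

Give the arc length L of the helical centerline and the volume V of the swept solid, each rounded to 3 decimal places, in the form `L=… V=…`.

2πR = 2π·5.5 = 34.557519
per-turn = √(34.557519² + 24²) = √(1194.2221 + 576) = √1770.2221 = 42.074008
L = 7.25 × 42.074008 = 305.036557
V = π·1.75² × L = 9.621128 × 305.036557 = 2934.795603

L=305.037 V=2934.796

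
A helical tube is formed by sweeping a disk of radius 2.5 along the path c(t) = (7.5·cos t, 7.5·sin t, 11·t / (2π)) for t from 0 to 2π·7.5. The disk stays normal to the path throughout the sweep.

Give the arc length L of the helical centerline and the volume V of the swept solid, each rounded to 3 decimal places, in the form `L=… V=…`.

2πR = 2π·7.5 = 47.123890
per-turn = √(47.123890² + 11²) = √(2220.6610 + 121) = √2341.6610 = 48.390712
L = 7.5 × 48.390712 = 362.930339
V = π·2.5² × L = 19.634954 × 362.930339 = 7126.120535

L=362.930 V=7126.121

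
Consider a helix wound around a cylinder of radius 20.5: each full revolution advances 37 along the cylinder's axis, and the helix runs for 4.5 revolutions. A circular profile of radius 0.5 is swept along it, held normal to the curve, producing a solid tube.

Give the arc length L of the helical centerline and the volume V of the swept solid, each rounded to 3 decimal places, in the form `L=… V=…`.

2πR = 2π·20.5 = 128.805299
per-turn = √(128.805299² + 37²) = √(16590.8050 + 1369) = √17959.8050 = 134.014197
L = 4.5 × 134.014197 = 603.063887
V = π·0.5² × L = 0.785398 × 603.063887 = 473.645269

L=603.064 V=473.645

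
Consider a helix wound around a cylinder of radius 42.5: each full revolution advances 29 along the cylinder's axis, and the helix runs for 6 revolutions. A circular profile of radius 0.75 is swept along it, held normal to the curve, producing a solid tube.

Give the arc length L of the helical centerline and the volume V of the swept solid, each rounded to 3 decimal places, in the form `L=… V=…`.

L=1611.633 V=2847.990

2πR = 2π·42.5 = 267.035376
per-turn = √(267.035376² + 29²) = √(71307.8918 + 841) = √72148.8918 = 268.605457
L = 6 × 268.605457 = 1611.632745
V = π·0.75² × L = 1.767146 × 1611.632745 = 2847.990145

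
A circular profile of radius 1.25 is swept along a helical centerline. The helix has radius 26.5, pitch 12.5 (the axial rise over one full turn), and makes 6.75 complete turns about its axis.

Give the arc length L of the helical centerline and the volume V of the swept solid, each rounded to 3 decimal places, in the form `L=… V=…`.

L=1127.067 V=5532.479

2πR = 2π·26.5 = 166.504411
per-turn = √(166.504411² + 12.5²) = √(27723.7188 + 156.25) = √27879.9688 = 166.972958
L = 6.75 × 166.972958 = 1127.067468
V = π·1.25² × L = 4.908739 × 1127.067468 = 5532.479495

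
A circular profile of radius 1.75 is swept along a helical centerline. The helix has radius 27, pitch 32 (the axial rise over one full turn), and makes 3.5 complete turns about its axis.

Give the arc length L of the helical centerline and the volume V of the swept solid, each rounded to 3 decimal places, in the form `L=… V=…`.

L=604.232 V=5813.392

2πR = 2π·27 = 169.646003
per-turn = √(169.646003² + 32²) = √(28779.7664 + 1024) = √29803.7664 = 172.637674
L = 3.5 × 172.637674 = 604.231858
V = π·1.75² × L = 9.621128 × 604.231858 = 5813.391751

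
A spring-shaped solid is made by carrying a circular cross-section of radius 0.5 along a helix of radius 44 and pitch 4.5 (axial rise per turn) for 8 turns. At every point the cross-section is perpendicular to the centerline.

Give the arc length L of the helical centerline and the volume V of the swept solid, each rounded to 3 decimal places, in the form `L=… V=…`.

2πR = 2π·44 = 276.460154
per-turn = √(276.460154² + 4.5²) = √(76430.2165 + 20.25) = √76450.4665 = 276.496775
L = 8 × 276.496775 = 2211.974199
V = π·0.5² × L = 0.785398 × 2211.974199 = 1737.280473

L=2211.974 V=1737.280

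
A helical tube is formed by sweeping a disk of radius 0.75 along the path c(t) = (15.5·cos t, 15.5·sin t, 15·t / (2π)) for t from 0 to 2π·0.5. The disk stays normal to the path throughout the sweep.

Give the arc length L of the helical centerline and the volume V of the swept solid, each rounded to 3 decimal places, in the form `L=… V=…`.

2πR = 2π·15.5 = 97.389372
per-turn = √(97.389372² + 15²) = √(9484.6898 + 225) = √9709.6898 = 98.537758
L = 0.5 × 98.537758 = 49.268879
V = π·0.75² × L = 1.767146 × 49.268879 = 87.065296

L=49.269 V=87.065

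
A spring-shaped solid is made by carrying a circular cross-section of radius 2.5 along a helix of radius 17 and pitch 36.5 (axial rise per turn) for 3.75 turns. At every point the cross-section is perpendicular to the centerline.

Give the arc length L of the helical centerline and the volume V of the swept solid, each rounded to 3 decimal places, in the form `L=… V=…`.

L=423.294 V=8311.352

2πR = 2π·17 = 106.814150
per-turn = √(106.814150² + 36.5²) = √(11409.2627 + 1332.25) = √12741.5127 = 112.878309
L = 3.75 × 112.878309 = 423.293659
V = π·2.5² × L = 19.634954 × 423.293659 = 8311.351569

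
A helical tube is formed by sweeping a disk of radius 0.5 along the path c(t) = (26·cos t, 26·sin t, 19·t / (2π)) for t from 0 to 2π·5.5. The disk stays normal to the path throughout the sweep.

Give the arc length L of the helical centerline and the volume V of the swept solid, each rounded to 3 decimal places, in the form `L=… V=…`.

2πR = 2π·26 = 163.362818
per-turn = √(163.362818² + 19²) = √(26687.4103 + 361) = √27048.4103 = 164.464009
L = 5.5 × 164.464009 = 904.552050
V = π·0.5² × L = 0.785398 × 904.552050 = 710.433519

L=904.552 V=710.434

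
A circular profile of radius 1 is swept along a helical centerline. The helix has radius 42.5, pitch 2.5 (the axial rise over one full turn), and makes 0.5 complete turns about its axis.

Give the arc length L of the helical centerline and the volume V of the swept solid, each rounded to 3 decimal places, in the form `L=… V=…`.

L=133.524 V=419.477

2πR = 2π·42.5 = 267.035376
per-turn = √(267.035376² + 2.5²) = √(71307.8918 + 6.25) = √71314.1418 = 267.047078
L = 0.5 × 267.047078 = 133.523539
V = π·1² × L = 3.141593 × 133.523539 = 419.476569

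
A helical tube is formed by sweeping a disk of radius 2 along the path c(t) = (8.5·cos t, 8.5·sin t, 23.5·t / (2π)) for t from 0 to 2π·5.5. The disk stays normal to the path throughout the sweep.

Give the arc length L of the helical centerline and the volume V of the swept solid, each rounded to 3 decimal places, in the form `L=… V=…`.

L=320.918 V=4032.770

2πR = 2π·8.5 = 53.407075
per-turn = √(53.407075² + 23.5²) = √(2852.3157 + 552.25) = √3404.5657 = 58.348656
L = 5.5 × 58.348656 = 320.917609
V = π·2² × L = 12.566371 × 320.917609 = 4032.769608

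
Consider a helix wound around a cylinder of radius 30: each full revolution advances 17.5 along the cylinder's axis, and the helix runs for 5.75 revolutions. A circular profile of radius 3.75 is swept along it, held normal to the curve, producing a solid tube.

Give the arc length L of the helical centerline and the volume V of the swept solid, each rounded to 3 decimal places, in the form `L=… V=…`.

2πR = 2π·30 = 188.495559
per-turn = √(188.495559² + 17.5²) = √(35530.5758 + 306.25) = √35836.8258 = 189.306170
L = 5.75 × 189.306170 = 1088.510475
V = π·3.75² × L = 44.178647 × 1088.510475 = 48088.919700

L=1088.510 V=48088.920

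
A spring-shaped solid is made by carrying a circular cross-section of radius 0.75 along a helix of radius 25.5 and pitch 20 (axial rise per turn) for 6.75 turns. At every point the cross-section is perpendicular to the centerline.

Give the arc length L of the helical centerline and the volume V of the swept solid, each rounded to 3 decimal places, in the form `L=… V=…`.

L=1089.887 V=1925.989

2πR = 2π·25.5 = 160.221225
per-turn = √(160.221225² + 20²) = √(25670.8410 + 400) = √26070.8410 = 161.464674
L = 6.75 × 161.464674 = 1089.886552
V = π·0.75² × L = 1.767146 × 1089.886552 = 1925.988516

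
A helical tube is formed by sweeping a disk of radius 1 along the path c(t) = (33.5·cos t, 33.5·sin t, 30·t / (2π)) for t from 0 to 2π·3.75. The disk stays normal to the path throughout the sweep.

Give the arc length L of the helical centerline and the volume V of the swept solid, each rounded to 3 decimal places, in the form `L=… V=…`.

2πR = 2π·33.5 = 210.486708
per-turn = √(210.486708² + 30²) = √(44304.6542 + 900) = √45204.6542 = 212.613862
L = 3.75 × 212.613862 = 797.301981
V = π·1² × L = 3.141593 × 797.301981 = 2504.798047

L=797.302 V=2504.798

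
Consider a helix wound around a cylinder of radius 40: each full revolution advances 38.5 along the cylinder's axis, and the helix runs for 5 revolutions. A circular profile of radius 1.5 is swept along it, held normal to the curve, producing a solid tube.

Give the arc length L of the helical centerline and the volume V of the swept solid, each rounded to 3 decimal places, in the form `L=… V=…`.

L=1271.296 V=8986.260

2πR = 2π·40 = 251.327412
per-turn = √(251.327412² + 38.5²) = √(63165.4682 + 1482.25) = √64647.7182 = 254.259156
L = 5 × 254.259156 = 1271.295778
V = π·1.5² × L = 7.068583 × 1271.295778 = 8986.260320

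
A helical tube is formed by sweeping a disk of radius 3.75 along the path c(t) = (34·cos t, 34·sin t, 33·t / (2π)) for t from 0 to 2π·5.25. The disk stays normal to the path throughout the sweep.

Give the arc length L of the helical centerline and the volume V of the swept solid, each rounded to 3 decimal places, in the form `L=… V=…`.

2πR = 2π·34 = 213.628300
per-turn = √(213.628300² + 33²) = √(45637.0508 + 1089) = √46726.0508 = 216.162094
L = 5.25 × 216.162094 = 1134.850992
V = π·3.75² × L = 44.178647 × 1134.850992 = 50136.181018

L=1134.851 V=50136.181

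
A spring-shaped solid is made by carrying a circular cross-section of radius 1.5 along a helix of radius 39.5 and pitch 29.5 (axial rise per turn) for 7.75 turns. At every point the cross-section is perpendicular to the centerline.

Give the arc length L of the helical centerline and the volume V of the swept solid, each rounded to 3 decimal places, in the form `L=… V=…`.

2πR = 2π·39.5 = 248.185820
per-turn = √(248.185820² + 29.5²) = √(61596.2011 + 870.25) = √62466.4511 = 249.932893
L = 7.75 × 249.932893 = 1936.979922
V = π·1.5² × L = 7.068583 × 1936.979922 = 13691.704258

L=1936.980 V=13691.704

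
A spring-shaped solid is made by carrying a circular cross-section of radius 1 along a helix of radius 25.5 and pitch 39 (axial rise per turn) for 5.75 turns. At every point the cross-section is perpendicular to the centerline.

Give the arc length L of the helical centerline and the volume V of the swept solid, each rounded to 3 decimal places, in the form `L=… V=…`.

2πR = 2π·25.5 = 160.221225
per-turn = √(160.221225² + 39²) = √(25670.8410 + 1521) = √27191.8410 = 164.899488
L = 5.75 × 164.899488 = 948.172054
V = π·1² × L = 3.141593 × 948.172054 = 2978.770360

L=948.172 V=2978.770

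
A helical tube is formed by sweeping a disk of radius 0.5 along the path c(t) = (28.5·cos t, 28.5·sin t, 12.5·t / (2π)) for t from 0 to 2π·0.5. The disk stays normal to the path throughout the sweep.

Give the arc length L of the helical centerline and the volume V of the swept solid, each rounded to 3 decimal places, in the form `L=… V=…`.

L=89.753 V=70.492

2πR = 2π·28.5 = 179.070781
per-turn = √(179.070781² + 12.5²) = √(32066.3447 + 156.25) = √32222.5947 = 179.506531
L = 0.5 × 179.506531 = 89.753266
V = π·0.5² × L = 0.785398 × 89.753266 = 70.492050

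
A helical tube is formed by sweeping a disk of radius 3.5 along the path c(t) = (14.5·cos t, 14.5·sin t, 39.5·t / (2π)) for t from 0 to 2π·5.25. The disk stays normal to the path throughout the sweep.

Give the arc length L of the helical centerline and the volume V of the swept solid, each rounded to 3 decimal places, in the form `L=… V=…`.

2πR = 2π·14.5 = 91.106187
per-turn = √(91.106187² + 39.5²) = √(8300.3373 + 1560.25) = √9860.5873 = 99.300490
L = 5.25 × 99.300490 = 521.327572
V = π·3.5² × L = 38.484510 × 521.327572 = 20063.036167

L=521.328 V=20063.036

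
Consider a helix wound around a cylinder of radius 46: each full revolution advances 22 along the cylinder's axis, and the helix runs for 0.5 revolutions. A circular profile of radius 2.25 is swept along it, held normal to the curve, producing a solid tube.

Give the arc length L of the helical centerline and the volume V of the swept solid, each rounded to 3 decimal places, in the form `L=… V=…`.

2πR = 2π·46 = 289.026524
per-turn = √(289.026524² + 22²) = √(83536.3317 + 484) = √84020.3317 = 289.862608
L = 0.5 × 289.862608 = 144.931304
V = π·2.25² × L = 15.904313 × 144.931304 = 2305.032796

L=144.931 V=2305.033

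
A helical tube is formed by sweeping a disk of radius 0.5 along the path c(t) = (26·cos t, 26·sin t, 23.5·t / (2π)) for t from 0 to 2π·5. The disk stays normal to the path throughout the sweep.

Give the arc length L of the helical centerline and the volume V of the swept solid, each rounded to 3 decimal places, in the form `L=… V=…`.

L=825.222 V=648.128

2πR = 2π·26 = 163.362818
per-turn = √(163.362818² + 23.5²) = √(26687.4103 + 552.25) = √27239.6603 = 165.044419
L = 5 × 165.044419 = 825.222096
V = π·0.5² × L = 0.785398 × 825.222096 = 648.127918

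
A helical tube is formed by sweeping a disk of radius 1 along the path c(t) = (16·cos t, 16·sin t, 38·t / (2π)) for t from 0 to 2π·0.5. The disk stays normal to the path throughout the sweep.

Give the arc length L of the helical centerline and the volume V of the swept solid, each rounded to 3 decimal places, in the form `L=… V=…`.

2πR = 2π·16 = 100.530965
per-turn = √(100.530965² + 38²) = √(10106.4749 + 1444) = √11550.4749 = 107.473136
L = 0.5 × 107.473136 = 53.736568
V = π·1² × L = 3.141593 × 53.736568 = 168.818407

L=53.737 V=168.818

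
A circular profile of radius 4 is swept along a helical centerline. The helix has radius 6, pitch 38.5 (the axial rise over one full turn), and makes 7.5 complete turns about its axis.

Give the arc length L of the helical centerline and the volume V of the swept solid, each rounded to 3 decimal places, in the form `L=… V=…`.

2πR = 2π·6 = 37.699112
per-turn = √(37.699112² + 38.5²) = √(1421.2230 + 1482.25) = √2903.4730 = 53.883885
L = 7.5 × 53.883885 = 404.129135
V = π·4² × L = 50.265482 × 404.129135 = 20313.745970

L=404.129 V=20313.746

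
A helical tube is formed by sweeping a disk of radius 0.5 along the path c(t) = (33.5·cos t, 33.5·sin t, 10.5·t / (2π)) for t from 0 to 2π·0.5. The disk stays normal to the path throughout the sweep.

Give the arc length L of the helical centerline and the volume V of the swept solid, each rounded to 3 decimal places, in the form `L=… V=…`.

2πR = 2π·33.5 = 210.486708
per-turn = √(210.486708² + 10.5²) = √(44304.6542 + 110.25) = √44414.9042 = 210.748438
L = 0.5 × 210.748438 = 105.374219
V = π·0.5² × L = 0.785398 × 105.374219 = 82.760718

L=105.374 V=82.761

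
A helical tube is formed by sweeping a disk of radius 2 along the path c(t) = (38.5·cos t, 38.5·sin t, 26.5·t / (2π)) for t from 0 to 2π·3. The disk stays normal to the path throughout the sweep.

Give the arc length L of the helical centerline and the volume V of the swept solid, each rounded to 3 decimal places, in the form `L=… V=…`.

2πR = 2π·38.5 = 241.902634
per-turn = √(241.902634² + 26.5²) = √(58516.8845 + 702.25) = √59219.1345 = 243.349819
L = 3 × 243.349819 = 730.049458
V = π·2² × L = 12.566371 × 730.049458 = 9174.072050

L=730.049 V=9174.072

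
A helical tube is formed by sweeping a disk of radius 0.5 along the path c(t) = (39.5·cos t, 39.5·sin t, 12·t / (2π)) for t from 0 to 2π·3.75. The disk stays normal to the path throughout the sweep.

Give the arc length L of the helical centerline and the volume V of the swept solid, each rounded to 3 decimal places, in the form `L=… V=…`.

2πR = 2π·39.5 = 248.185820
per-turn = √(248.185820² + 12²) = √(61596.2011 + 144) = √61740.2011 = 248.475755
L = 3.75 × 248.475755 = 931.784083
V = π·0.5² × L = 0.785398 × 931.784083 = 731.821508

L=931.784 V=731.822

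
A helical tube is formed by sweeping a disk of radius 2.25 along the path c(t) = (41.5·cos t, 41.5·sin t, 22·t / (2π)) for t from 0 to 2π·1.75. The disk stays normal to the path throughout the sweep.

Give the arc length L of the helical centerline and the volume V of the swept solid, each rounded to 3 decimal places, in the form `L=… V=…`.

L=457.938 V=7283.183

2πR = 2π·41.5 = 260.752190
per-turn = √(260.752190² + 22²) = √(67991.7047 + 484) = √68475.7047 = 261.678629
L = 1.75 × 261.678629 = 457.937600
V = π·2.25² × L = 15.904313 × 457.937600 = 7283.182841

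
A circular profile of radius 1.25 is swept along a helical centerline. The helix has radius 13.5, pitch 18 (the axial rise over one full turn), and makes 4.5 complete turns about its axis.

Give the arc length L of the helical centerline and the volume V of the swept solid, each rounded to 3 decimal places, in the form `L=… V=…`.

2πR = 2π·13.5 = 84.823002
per-turn = √(84.823002² + 18²) = √(7194.9416 + 324) = √7518.9416 = 86.711831
L = 4.5 × 86.711831 = 390.203239
V = π·1.25² × L = 4.908739 × 390.203239 = 1915.405669

L=390.203 V=1915.406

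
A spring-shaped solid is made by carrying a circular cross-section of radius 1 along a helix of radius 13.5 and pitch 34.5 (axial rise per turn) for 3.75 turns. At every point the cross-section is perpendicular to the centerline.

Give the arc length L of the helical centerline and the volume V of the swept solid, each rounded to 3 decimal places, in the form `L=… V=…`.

L=343.390 V=1078.792

2πR = 2π·13.5 = 84.823002
per-turn = √(84.823002² + 34.5²) = √(7194.9416 + 1190.25) = √8385.1916 = 91.570692
L = 3.75 × 91.570692 = 343.390094
V = π·1² × L = 3.141593 × 343.390094 = 1078.791798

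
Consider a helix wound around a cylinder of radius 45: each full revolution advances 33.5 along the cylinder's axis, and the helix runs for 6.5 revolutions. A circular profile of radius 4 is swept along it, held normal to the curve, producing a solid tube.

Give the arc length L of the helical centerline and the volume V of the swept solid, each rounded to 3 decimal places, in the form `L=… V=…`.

L=1850.686 V=93025.649

2πR = 2π·45 = 282.743339
per-turn = √(282.743339² + 33.5²) = √(79943.7956 + 1122.25) = √81066.0456 = 284.720996
L = 6.5 × 284.720996 = 1850.686475
V = π·4² × L = 50.265482 × 1850.686475 = 93025.648542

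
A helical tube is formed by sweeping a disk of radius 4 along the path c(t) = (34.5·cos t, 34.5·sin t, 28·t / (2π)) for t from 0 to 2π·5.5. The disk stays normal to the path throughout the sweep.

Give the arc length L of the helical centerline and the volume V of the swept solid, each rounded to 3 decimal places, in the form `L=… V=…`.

L=1202.139 V=60426.112

2πR = 2π·34.5 = 216.769893
per-turn = √(216.769893² + 28²) = √(46989.1866 + 784) = √47773.1866 = 218.570782
L = 5.5 × 218.570782 = 1202.139299
V = π·4² × L = 50.265482 × 1202.139299 = 60426.111825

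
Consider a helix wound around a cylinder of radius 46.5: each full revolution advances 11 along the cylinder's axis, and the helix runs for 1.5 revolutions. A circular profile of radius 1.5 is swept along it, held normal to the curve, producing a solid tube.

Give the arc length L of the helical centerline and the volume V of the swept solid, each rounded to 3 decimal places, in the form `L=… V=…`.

L=438.563 V=3100.017

2πR = 2π·46.5 = 292.168117
per-turn = √(292.168117² + 11²) = √(85362.2085 + 121) = √85483.2085 = 292.375116
L = 1.5 × 292.375116 = 438.562674
V = π·1.5² × L = 7.068583 × 438.562674 = 3100.016868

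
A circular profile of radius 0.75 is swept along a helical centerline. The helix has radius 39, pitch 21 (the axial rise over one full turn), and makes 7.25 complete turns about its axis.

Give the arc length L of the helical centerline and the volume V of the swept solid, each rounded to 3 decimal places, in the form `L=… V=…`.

2πR = 2π·39 = 245.044227
per-turn = √(245.044227² + 21²) = √(60046.6732 + 441) = √60487.6732 = 245.942418
L = 7.25 × 245.942418 = 1783.082534
V = π·0.75² × L = 1.767146 × 1783.082534 = 3150.966931

L=1783.083 V=3150.967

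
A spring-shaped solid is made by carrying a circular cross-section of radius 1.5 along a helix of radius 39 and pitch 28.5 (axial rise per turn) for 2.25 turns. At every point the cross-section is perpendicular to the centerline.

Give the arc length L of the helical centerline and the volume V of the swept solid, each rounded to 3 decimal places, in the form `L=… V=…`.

2πR = 2π·39 = 245.044227
per-turn = √(245.044227² + 28.5²) = √(60046.6732 + 812.25) = √60858.9232 = 246.696014
L = 2.25 × 246.696014 = 555.066031
V = π·1.5² × L = 7.068583 × 555.066031 = 3923.530571

L=555.066 V=3923.531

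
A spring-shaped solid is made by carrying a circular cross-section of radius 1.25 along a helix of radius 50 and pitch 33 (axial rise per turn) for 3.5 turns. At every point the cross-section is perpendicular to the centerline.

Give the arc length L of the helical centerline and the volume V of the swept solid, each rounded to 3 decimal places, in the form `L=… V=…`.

2πR = 2π·50 = 314.159265
per-turn = √(314.159265² + 33²) = √(98696.0440 + 1089) = √99785.0440 = 315.887708
L = 3.5 × 315.887708 = 1105.606978
V = π·1.25² × L = 4.908739 × 1105.606978 = 5427.135561

L=1105.607 V=5427.136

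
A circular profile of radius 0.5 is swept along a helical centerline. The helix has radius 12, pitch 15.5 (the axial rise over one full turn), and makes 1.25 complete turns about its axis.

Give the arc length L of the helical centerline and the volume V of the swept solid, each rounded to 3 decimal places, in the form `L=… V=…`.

2πR = 2π·12 = 75.398224
per-turn = √(75.398224² + 15.5²) = √(5684.8921 + 240.25) = √5925.1421 = 76.974945
L = 1.25 × 76.974945 = 96.218681
V = π·0.5² × L = 0.785398 × 96.218681 = 75.569975

L=96.219 V=75.570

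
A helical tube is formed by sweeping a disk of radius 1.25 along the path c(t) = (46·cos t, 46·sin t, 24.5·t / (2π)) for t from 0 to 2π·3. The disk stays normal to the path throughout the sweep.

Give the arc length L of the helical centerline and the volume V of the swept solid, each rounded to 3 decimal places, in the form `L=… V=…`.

L=870.189 V=4271.531

2πR = 2π·46 = 289.026524
per-turn = √(289.026524² + 24.5²) = √(83536.3317 + 600.25) = √84136.5817 = 290.063065
L = 3 × 290.063065 = 870.189195
V = π·1.25² × L = 4.908739 × 870.189195 = 4271.531222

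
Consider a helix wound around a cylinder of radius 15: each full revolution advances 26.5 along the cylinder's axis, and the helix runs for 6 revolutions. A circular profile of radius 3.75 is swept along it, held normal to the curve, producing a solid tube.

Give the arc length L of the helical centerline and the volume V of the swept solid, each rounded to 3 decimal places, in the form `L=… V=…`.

L=587.415 V=25951.192

2πR = 2π·15 = 94.247780
per-turn = √(94.247780² + 26.5²) = √(8882.6440 + 702.25) = √9584.8940 = 97.902472
L = 6 × 97.902472 = 587.414830
V = π·3.75² × L = 44.178647 × 587.414830 = 25951.192239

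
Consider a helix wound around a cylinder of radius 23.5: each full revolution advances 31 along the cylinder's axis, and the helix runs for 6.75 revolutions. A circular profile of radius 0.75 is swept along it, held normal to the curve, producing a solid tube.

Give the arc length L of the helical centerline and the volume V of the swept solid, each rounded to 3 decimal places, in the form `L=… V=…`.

2πR = 2π·23.5 = 147.654855
per-turn = √(147.654855² + 31²) = √(21801.9561 + 961) = √22762.9561 = 150.873974
L = 6.75 × 150.873974 = 1018.399327
V = π·0.75² × L = 1.767146 × 1018.399327 = 1799.660162

L=1018.399 V=1799.660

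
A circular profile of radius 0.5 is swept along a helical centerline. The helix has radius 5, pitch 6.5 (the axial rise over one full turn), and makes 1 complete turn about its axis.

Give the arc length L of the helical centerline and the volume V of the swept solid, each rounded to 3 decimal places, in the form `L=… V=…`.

L=32.081 V=25.197

2πR = 2π·5 = 31.415927
per-turn = √(31.415927² + 6.5²) = √(986.9604 + 42.25) = √1029.2104 = 32.081310
L = 1 × 32.081310 = 32.081310
V = π·0.5² × L = 0.785398 × 32.081310 = 25.196602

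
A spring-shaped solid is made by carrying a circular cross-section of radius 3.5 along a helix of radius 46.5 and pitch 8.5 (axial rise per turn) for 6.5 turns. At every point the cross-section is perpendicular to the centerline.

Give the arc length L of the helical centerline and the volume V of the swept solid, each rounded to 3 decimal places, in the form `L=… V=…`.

2πR = 2π·46.5 = 292.168117
per-turn = √(292.168117² + 8.5²) = √(85362.2085 + 72.25) = √85434.4585 = 292.291735
L = 6.5 × 292.291735 = 1899.896279
V = π·3.5² × L = 38.484510 × 1899.896279 = 73116.577352

L=1899.896 V=73116.577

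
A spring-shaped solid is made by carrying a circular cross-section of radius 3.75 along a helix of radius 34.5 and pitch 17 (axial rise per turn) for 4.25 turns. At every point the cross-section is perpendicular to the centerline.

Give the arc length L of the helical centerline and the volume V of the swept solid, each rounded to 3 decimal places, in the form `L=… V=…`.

2πR = 2π·34.5 = 216.769893
per-turn = √(216.769893² + 17²) = √(46989.1866 + 289) = √47278.1866 = 217.435477
L = 4.25 × 217.435477 = 924.100776
V = π·3.75² × L = 44.178647 × 924.100776 = 40825.521700

L=924.101 V=40825.522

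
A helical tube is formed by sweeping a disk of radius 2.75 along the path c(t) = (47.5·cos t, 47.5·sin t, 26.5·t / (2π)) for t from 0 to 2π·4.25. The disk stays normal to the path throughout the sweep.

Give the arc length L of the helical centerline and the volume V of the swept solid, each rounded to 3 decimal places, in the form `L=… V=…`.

L=1273.408 V=30254.009

2πR = 2π·47.5 = 298.451302
per-turn = √(298.451302² + 26.5²) = √(89073.1797 + 702.25) = √89775.4297 = 299.625482
L = 4.25 × 299.625482 = 1273.408300
V = π·2.75² × L = 23.758294 × 1273.408300 = 30254.009345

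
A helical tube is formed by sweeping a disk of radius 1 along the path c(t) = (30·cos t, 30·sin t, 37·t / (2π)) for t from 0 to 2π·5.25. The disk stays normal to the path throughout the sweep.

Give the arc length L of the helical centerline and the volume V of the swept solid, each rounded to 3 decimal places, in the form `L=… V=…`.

2πR = 2π·30 = 188.495559
per-turn = √(188.495559² + 37²) = √(35530.5758 + 1369) = √36899.5758 = 192.092623
L = 5.25 × 192.092623 = 1008.486271
V = π·1² × L = 3.141593 × 1008.486271 = 3168.253061

L=1008.486 V=3168.253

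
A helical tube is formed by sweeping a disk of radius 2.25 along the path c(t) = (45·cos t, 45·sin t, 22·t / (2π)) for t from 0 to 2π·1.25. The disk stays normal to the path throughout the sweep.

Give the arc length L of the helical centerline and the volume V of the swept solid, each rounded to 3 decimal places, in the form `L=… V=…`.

L=354.497 V=5638.038

2πR = 2π·45 = 282.743339
per-turn = √(282.743339² + 22²) = √(79943.7956 + 484) = √80427.7956 = 283.597947
L = 1.25 × 283.597947 = 354.497434
V = π·2.25² × L = 15.904313 × 354.497434 = 5638.038080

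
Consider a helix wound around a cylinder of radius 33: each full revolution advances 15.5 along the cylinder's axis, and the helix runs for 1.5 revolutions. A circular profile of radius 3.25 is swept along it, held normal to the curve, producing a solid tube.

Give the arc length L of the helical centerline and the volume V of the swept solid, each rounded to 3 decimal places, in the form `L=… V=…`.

L=311.885 V=10349.319

2πR = 2π·33 = 207.345115
per-turn = √(207.345115² + 15.5²) = √(42991.9968 + 240.25) = √43232.2468 = 207.923656
L = 1.5 × 207.923656 = 311.885484
V = π·3.25² × L = 33.183072 × 311.885484 = 10349.318603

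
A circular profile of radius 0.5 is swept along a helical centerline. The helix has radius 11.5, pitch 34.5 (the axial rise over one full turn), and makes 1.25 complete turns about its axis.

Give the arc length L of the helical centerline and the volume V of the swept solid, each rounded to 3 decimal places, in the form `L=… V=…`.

L=100.088 V=78.609

2πR = 2π·11.5 = 72.256631
per-turn = √(72.256631² + 34.5²) = √(5221.0207 + 1190.25) = √6411.2707 = 80.070411
L = 1.25 × 80.070411 = 100.088014
V = π·0.5² × L = 0.785398 × 100.088014 = 78.608942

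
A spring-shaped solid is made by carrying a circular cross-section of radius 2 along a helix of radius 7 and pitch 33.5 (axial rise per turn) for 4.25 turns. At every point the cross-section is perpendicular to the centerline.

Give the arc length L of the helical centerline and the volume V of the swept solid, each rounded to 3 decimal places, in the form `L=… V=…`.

L=234.971 V=2952.736

2πR = 2π·7 = 43.982297
per-turn = √(43.982297² + 33.5²) = √(1934.4425 + 1122.25) = √3056.6925 = 55.287363
L = 4.25 × 55.287363 = 234.971291
V = π·2² × L = 12.566371 × 234.971291 = 2952.736327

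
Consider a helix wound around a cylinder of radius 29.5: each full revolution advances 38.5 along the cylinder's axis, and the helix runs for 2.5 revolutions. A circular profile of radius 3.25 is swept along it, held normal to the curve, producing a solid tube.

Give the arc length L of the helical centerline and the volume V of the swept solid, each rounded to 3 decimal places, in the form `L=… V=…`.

L=473.275 V=15704.733

2πR = 2π·29.5 = 185.353967
per-turn = √(185.353967² + 38.5²) = √(34356.0929 + 1482.25) = √35838.3429 = 189.310176
L = 2.5 × 189.310176 = 473.275441
V = π·3.25² × L = 33.183072 × 473.275441 = 15704.733232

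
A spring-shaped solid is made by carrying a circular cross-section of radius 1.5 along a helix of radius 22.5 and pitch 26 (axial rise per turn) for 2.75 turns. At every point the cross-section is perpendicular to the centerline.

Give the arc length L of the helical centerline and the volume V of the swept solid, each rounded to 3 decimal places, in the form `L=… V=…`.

L=395.292 V=2794.156

2πR = 2π·22.5 = 141.371669
per-turn = √(141.371669² + 26²) = √(19985.9489 + 676) = √20661.9489 = 143.742648
L = 2.75 × 143.742648 = 395.292283
V = π·1.5² × L = 7.068583 × 395.292283 = 2794.156495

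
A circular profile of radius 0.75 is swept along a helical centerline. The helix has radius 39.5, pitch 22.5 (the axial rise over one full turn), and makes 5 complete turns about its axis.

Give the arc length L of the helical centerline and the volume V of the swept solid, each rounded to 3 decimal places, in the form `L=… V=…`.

L=1246.018 V=2201.896

2πR = 2π·39.5 = 248.185820
per-turn = √(248.185820² + 22.5²) = √(61596.2011 + 506.25) = √62102.4511 = 249.203634
L = 5 × 249.203634 = 1246.018169
V = π·0.75² × L = 1.767146 × 1246.018169 = 2201.895858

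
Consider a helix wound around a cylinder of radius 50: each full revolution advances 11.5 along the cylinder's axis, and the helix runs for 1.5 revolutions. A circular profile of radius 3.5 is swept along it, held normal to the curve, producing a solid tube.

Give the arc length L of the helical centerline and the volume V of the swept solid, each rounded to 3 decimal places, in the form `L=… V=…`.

2πR = 2π·50 = 314.159265
per-turn = √(314.159265² + 11.5²) = √(98696.0440 + 132.25) = √98828.2940 = 314.369677
L = 1.5 × 314.369677 = 471.554516
V = π·3.5² × L = 38.484510 × 471.554516 = 18147.544488

L=471.555 V=18147.544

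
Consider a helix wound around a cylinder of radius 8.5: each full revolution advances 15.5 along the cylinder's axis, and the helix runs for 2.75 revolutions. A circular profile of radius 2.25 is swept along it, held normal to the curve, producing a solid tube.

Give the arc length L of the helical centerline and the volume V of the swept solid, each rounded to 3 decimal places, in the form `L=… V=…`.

2πR = 2π·8.5 = 53.407075
per-turn = √(53.407075² + 15.5²) = √(2852.3157 + 240.25) = √3092.5657 = 55.610841
L = 2.75 × 55.610841 = 152.929814
V = π·2.25² × L = 15.904313 × 152.929814 = 2432.243594

L=152.930 V=2432.244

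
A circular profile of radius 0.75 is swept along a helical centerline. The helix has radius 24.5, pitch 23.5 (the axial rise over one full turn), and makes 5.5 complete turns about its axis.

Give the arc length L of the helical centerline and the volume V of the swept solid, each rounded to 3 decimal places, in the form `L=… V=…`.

2πR = 2π·24.5 = 153.938040
per-turn = √(153.938040² + 23.5²) = √(23696.9202 + 552.25) = √24249.1702 = 155.721451
L = 5.5 × 155.721451 = 856.467978
V = π·0.75² × L = 1.767146 × 856.467978 = 1513.503848

L=856.468 V=1513.504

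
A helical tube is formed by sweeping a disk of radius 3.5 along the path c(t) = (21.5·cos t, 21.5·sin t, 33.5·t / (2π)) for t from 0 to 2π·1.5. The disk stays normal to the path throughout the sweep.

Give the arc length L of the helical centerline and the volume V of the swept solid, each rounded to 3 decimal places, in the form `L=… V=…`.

2πR = 2π·21.5 = 135.088484
per-turn = √(135.088484² + 33.5²) = √(18248.8985 + 1122.25) = √19371.1485 = 139.180274
L = 1.5 × 139.180274 = 208.770410
V = π·3.5² × L = 38.484510 × 208.770410 = 8034.426944

L=208.770 V=8034.427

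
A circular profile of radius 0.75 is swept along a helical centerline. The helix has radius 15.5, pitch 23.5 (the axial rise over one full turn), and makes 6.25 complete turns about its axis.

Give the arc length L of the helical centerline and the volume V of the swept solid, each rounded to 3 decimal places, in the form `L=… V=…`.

L=626.153 V=1106.504

2πR = 2π·15.5 = 97.389372
per-turn = √(97.389372² + 23.5²) = √(9484.6898 + 552.25) = √10036.9398 = 100.184529
L = 6.25 × 100.184529 = 626.153306
V = π·0.75² × L = 1.767146 × 626.153306 = 1106.504226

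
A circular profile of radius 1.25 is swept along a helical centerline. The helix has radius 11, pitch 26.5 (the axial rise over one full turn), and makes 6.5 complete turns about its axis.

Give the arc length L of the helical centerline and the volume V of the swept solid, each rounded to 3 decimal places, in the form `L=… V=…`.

2πR = 2π·11 = 69.115038
per-turn = √(69.115038² + 26.5²) = √(4776.8885 + 702.25) = √5479.1385 = 74.021203
L = 6.5 × 74.021203 = 481.137821
V = π·1.25² × L = 4.908739 × 481.137821 = 2361.779756

L=481.138 V=2361.780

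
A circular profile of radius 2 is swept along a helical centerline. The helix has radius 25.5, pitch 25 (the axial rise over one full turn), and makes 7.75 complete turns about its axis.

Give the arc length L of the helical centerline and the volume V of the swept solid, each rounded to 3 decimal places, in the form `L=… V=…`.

2πR = 2π·25.5 = 160.221225
per-turn = √(160.221225² + 25²) = √(25670.8410 + 625) = √26295.8410 = 162.159924
L = 7.75 × 162.159924 = 1256.739413
V = π·2² × L = 12.566371 × 1256.739413 = 15792.653233

L=1256.739 V=15792.653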